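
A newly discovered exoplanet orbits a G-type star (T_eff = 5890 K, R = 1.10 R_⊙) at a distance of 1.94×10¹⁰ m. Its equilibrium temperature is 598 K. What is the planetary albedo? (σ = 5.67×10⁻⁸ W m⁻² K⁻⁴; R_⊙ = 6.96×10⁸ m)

A ≈ 0.73

R_⋆ = 1.10 × 6.96×10⁸ = 7.66×10⁸ m.
L = 4πR_⋆²σT_⋆⁴ = 4π(7.66×10⁸)² × 5.67×10⁻⁸ × (5890)⁴ = 5.03×10²⁶ W.
S = L/(4πd²) = 1.06×10⁵ W m⁻².
From T_eq⁴ = S(1−A)/(4σ): 1−A = 4σT_eq⁴/S.
1−A = 4 × 5.67×10⁻⁸ × (598)⁴ / 1.06×10⁵ = 0.273.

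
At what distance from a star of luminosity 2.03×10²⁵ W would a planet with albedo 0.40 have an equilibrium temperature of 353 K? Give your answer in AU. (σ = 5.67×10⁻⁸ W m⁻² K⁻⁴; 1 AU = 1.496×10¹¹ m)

From T_eq⁴ = L(1−A)/(16πσd²): d = √[L(1−A)/(16πσT_eq⁴)].
d = √[2.03×10²⁵ × 0.60 / (16π × 5.67×10⁻⁸ × (353)⁴)] = 1.66×10¹⁰ m = 0.111 AU.

d ≈ 0.111 AU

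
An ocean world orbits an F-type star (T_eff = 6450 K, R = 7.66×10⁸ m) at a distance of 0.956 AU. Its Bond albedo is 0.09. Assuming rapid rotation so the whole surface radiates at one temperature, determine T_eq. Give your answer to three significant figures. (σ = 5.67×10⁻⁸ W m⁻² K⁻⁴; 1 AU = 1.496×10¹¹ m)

T_eq ≈ 326 K

d = 0.956 AU = 1.43×10¹¹ m.
L = 4πR_⋆²σT_⋆⁴ = 4π(7.66×10⁸)² × 5.67×10⁻⁸ × (6450)⁴ = 7.24×10²⁶ W.
S = L/(4πd²) = 2820 W m⁻².
Energy balance: absorbed = emitted ⇒ πR²·S(1−A) = 4πR²·σT_eq⁴, so T_eq⁴ = S(1−A)/(4σ).
T_eq = [2820 × 0.91 / (4 × 5.67×10⁻⁸)]^(1/4) = (1.13×10¹⁰)^(1/4) = 326 K.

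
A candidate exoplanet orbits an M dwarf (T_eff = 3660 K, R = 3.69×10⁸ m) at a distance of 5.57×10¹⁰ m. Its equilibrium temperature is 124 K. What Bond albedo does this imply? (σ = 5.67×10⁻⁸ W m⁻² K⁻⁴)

L = 4πR_⋆²σT_⋆⁴ = 4π(3.69×10⁸)² × 5.67×10⁻⁸ × (3660)⁴ = 1.74×10²⁵ W.
S = L/(4πd²) = 447 W m⁻².
From T_eq⁴ = S(1−A)/(4σ): 1−A = 4σT_eq⁴/S.
1−A = 4 × 5.67×10⁻⁸ × (124)⁴ / 447 = 0.120.

A ≈ 0.88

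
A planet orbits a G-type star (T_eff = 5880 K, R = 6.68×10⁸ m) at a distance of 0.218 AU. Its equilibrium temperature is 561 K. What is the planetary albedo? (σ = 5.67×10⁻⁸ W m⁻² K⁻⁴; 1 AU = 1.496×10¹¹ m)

A ≈ 0.21

d = 0.218 AU = 3.26×10¹⁰ m.
L = 4πR_⋆²σT_⋆⁴ = 4π(6.68×10⁸)² × 5.67×10⁻⁸ × (5880)⁴ = 3.80×10²⁶ W.
S = L/(4πd²) = 2.84×10⁴ W m⁻².
From T_eq⁴ = S(1−A)/(4σ): 1−A = 4σT_eq⁴/S.
1−A = 4 × 5.67×10⁻⁸ × (561)⁴ / 2.84×10⁴ = 0.790.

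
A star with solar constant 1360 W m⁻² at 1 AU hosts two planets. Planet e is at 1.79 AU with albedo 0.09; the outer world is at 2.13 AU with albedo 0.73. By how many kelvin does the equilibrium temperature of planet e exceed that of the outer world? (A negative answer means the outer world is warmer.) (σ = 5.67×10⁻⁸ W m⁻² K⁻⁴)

ΔT ≈ 65.7 K

T_eq = [S₀(1−A)/(4σd²)]^(1/4), so T ∝ (1−A)^(1/4) / √d.
T₁ = [1360×0.91/(4×5.67×10⁻⁸×1.79²)]^(1/4) = 203.15 K.
T₂ = [1360×0.27/(4×5.67×10⁻⁸×2.13²)]^(1/4) = 137.44 K.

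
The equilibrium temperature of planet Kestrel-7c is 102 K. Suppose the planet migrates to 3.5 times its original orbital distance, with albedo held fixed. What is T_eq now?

T_eq ≈ 54.5 K

T_eq ∝ L^(1/4) · d^(−1/2).
T′ = 102 / 3.5^(1/2) = 54.5 K.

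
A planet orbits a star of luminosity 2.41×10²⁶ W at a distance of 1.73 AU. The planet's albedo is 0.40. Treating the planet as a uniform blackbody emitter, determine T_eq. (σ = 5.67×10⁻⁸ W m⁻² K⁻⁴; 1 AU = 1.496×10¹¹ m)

d = 1.73 AU = 2.59×10¹¹ m.
Flux: S = L/(4πd²) = 2.41×10²⁶/(4π×(2.59×10¹¹)²) = 286 W m⁻².
Energy balance: absorbed = emitted ⇒ πR²·S(1−A) = 4πR²·σT_eq⁴, so T_eq⁴ = S(1−A)/(4σ).
T_eq = [286 × 0.60 / (4 × 5.67×10⁻⁸)]^(1/4) = (7.57×10⁸)^(1/4) = 166 K.

T_eq ≈ 166 K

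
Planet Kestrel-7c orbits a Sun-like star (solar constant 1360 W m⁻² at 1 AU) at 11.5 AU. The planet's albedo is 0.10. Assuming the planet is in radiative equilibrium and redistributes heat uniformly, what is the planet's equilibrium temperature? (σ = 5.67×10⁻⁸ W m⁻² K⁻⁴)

T_eq ≈ 79.9 K

Flux at 11.5 AU: S = 1360/11.5² = 10.3 W m⁻².
Energy balance: absorbed = emitted ⇒ πR²·S(1−A) = 4πR²·σT_eq⁴, so T_eq⁴ = S(1−A)/(4σ).
T_eq = [10.3 × 0.90 / (4 × 5.67×10⁻⁸)]^(1/4) = (4.08×10⁷)^(1/4) = 79.9 K.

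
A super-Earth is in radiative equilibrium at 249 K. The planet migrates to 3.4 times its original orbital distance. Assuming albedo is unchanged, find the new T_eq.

T_eq ≈ 135 K

T_eq ∝ L^(1/4) · d^(−1/2).
T′ = 249 / 3.4^(1/2) = 135 K.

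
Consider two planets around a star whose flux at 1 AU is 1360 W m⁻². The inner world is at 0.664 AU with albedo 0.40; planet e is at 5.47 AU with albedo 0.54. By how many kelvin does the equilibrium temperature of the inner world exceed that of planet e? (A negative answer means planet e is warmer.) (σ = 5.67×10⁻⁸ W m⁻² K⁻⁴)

ΔT ≈ 202.6 K

T_eq = [S₀(1−A)/(4σd²)]^(1/4), so T ∝ (1−A)^(1/4) / √d.
T₁ = [1360×0.60/(4×5.67×10⁻⁸×0.664²)]^(1/4) = 300.56 K.
T₂ = [1360×0.46/(4×5.67×10⁻⁸×5.47²)]^(1/4) = 97.99 K.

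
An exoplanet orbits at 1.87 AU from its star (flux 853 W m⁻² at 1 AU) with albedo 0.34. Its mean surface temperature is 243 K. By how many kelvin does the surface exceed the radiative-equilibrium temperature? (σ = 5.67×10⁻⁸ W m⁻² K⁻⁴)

ΔT ≈ 79.8 K

S = 853/1.87² = 243.9 W m⁻².
T_eq = [S(1−A)/(4σ)]^(1/4) = [243.9×0.66/(4×5.67×10⁻⁸)]^(1/4) = 163.2 K.
ΔT = T_surf − T_eq = 243 − 163.2.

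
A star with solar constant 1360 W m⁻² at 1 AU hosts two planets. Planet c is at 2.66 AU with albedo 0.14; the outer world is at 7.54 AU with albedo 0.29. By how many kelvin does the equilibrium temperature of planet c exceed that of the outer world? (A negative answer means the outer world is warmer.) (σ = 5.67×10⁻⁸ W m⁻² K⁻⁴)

T_eq = [S₀(1−A)/(4σd²)]^(1/4), so T ∝ (1−A)^(1/4) / √d.
T₁ = [1360×0.86/(4×5.67×10⁻⁸×2.66²)]^(1/4) = 164.31 K.
T₂ = [1360×0.71/(4×5.67×10⁻⁸×7.54²)]^(1/4) = 93.03 K.

ΔT ≈ 71.3 K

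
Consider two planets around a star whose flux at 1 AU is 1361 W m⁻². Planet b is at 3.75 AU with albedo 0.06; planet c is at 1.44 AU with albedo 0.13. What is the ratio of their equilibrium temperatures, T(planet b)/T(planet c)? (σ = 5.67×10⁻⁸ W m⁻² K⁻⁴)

T_eq = [S₀(1−A)/(4σd²)]^(1/4), so T ∝ (1−A)^(1/4) / √d.
T₁ = [1361×0.94/(4×5.67×10⁻⁸×3.75²)]^(1/4) = 141.52 K.
T₂ = [1361×0.87/(4×5.67×10⁻⁸×1.44²)]^(1/4) = 224.00 K.

T₁/T₂ ≈ 0.632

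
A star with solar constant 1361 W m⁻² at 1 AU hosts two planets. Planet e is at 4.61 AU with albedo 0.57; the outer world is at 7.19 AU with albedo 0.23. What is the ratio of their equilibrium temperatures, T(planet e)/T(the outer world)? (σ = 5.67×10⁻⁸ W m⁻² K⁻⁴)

T_eq = [S₀(1−A)/(4σd²)]^(1/4), so T ∝ (1−A)^(1/4) / √d.
T₁ = [1361×0.43/(4×5.67×10⁻⁸×4.61²)]^(1/4) = 104.97 K.
T₂ = [1361×0.77/(4×5.67×10⁻⁸×7.19²)]^(1/4) = 97.23 K.

T₁/T₂ ≈ 1.080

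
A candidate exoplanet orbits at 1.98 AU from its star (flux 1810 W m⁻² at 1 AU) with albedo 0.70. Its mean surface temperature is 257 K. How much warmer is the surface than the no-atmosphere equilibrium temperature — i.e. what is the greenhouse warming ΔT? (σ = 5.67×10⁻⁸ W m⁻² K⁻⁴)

ΔT ≈ 99.8 K

S = 1810/1.98² = 461.7 W m⁻².
T_eq = [S(1−A)/(4σ)]^(1/4) = [461.7×0.30/(4×5.67×10⁻⁸)]^(1/4) = 157.2 K.
ΔT = T_surf − T_eq = 257 − 157.2.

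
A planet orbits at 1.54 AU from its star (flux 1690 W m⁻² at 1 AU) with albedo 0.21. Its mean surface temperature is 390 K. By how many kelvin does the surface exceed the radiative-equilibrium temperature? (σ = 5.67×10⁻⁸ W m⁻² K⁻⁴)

ΔT ≈ 166.8 K

S = 1690/1.54² = 712.6 W m⁻².
T_eq = [S(1−A)/(4σ)]^(1/4) = [712.6×0.79/(4×5.67×10⁻⁸)]^(1/4) = 223.2 K.
ΔT = T_surf − T_eq = 390 − 223.2.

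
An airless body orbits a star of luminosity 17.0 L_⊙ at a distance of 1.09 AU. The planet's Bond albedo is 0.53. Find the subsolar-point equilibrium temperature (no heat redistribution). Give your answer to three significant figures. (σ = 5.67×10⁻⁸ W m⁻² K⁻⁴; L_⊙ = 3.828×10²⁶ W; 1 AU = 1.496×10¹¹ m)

T_ss ≈ 634 K

d = 1.09 AU = 1.63×10¹¹ m.
L = 17.0 × 3.828×10²⁶ = 6.51×10²⁷ W.
Flux: S = L/(4πd²) = 6.51×10²⁷/(4π×(1.63×10¹¹)²) = 1.95×10⁴ W m⁻².
At the subsolar point the surface absorbs S(1−A) and emits σT⁴ per unit area — no factor of 4, since only the local patch is in balance.
T = [1.95×10⁴ × 0.47 / 5.67×10⁻⁸]^(1/4) = (1.61×10¹¹)^(1/4) = 634 K.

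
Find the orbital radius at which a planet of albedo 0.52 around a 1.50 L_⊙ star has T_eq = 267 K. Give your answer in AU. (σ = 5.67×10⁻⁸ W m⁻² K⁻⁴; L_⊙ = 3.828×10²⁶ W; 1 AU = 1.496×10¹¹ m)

d ≈ 0.922 AU

L = 1.50 × 3.828×10²⁶ = 5.74×10²⁶ W.
From T_eq⁴ = L(1−A)/(16πσd²): d = √[L(1−A)/(16πσT_eq⁴)].
d = √[5.74×10²⁶ × 0.48 / (16π × 5.67×10⁻⁸ × (267)⁴)] = 1.38×10¹¹ m = 0.922 AU.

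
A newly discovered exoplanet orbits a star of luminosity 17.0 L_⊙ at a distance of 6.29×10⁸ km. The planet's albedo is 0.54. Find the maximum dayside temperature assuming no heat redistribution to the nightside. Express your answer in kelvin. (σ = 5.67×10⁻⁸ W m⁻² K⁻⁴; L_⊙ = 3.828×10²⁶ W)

d = 6.29×10⁸ km = 6.29×10¹¹ m.
L = 17.0 × 3.828×10²⁶ = 6.51×10²⁷ W.
Flux: S = L/(4πd²) = 6.51×10²⁷/(4π×(6.29×10¹¹)²) = 1310 W m⁻².
With no redistribution each surface element balances locally: S(1−A) = σT⁴.
T = [1310 × 0.46 / 5.67×10⁻⁸]^(1/4) = (1.06×10¹⁰)^(1/4) = 321 K.

T_ss ≈ 321 K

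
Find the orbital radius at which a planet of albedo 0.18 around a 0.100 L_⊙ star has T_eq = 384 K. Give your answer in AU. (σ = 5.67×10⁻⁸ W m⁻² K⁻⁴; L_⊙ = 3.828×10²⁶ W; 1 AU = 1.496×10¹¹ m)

L = 0.100 × 3.828×10²⁶ = 3.83×10²⁵ W.
From T_eq⁴ = L(1−A)/(16πσd²): d = √[L(1−A)/(16πσT_eq⁴)].
d = √[3.83×10²⁵ × 0.82 / (16π × 5.67×10⁻⁸ × (384)⁴)] = 2.25×10¹⁰ m = 0.150 AU.

d ≈ 0.150 AU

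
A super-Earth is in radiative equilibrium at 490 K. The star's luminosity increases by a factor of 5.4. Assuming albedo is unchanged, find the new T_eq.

T_eq ≈ 747 K

T_eq ∝ L^(1/4) · d^(−1/2).
T′ = 490 × 5.4^(1/4) = 747 K.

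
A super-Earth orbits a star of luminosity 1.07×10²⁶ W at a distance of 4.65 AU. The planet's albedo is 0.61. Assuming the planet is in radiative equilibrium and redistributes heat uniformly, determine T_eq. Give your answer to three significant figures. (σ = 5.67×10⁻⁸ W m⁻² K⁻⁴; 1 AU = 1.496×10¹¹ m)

T_eq ≈ 74.2 K

d = 4.65 AU = 6.96×10¹¹ m.
Flux: S = L/(4πd²) = 1.07×10²⁶/(4π×(6.96×10¹¹)²) = 17.6 W m⁻².
Energy balance: absorbed = emitted ⇒ πR²·S(1−A) = 4πR²·σT_eq⁴, so T_eq⁴ = S(1−A)/(4σ).
T_eq = [17.6 × 0.39 / (4 × 5.67×10⁻⁸)]^(1/4) = (3.03×10⁷)^(1/4) = 74.2 K.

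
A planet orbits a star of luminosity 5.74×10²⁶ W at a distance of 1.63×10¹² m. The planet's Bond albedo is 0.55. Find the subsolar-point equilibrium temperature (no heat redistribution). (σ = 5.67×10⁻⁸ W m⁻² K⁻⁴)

Flux: S = L/(4πd²) = 5.74×10²⁶/(4π×(1.63×10¹²)²) = 17.2 W m⁻².
At the subsolar point the surface absorbs S(1−A) and emits σT⁴ per unit area — no factor of 4, since only the local patch is in balance.
T = [17.2 × 0.45 / 5.67×10⁻⁸]^(1/4) = (1.36×10⁸)^(1/4) = 108 K.

T_ss ≈ 108 K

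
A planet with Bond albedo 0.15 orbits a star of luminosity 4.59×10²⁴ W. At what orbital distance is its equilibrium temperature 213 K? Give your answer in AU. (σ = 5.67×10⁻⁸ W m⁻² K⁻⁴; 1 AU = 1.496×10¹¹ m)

From T_eq⁴ = L(1−A)/(16πσd²): d = √[L(1−A)/(16πσT_eq⁴)].
d = √[4.59×10²⁴ × 0.85 / (16π × 5.67×10⁻⁸ × (213)⁴)] = 2.58×10¹⁰ m = 0.172 AU.

d ≈ 0.172 AU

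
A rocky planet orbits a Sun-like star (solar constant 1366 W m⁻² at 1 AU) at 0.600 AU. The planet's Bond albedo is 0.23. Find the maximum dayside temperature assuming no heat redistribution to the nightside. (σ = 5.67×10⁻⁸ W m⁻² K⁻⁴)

T_ss ≈ 476 K

Flux at 0.600 AU: S = 1366/0.600² = 3790 W m⁻².
With no redistribution each surface element balances locally: S(1−A) = σT⁴.
T = [3790 × 0.77 / 5.67×10⁻⁸]^(1/4) = (5.15×10¹⁰)^(1/4) = 476 K.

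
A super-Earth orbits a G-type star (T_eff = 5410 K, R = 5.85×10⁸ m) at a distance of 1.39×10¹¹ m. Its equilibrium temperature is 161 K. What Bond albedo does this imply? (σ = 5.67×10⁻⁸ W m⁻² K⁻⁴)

L = 4πR_⋆²σT_⋆⁴ = 4π(5.85×10⁸)² × 5.67×10⁻⁸ × (5410)⁴ = 2.09×10²⁶ W.
S = L/(4πd²) = 860 W m⁻².
From T_eq⁴ = S(1−A)/(4σ): 1−A = 4σT_eq⁴/S.
1−A = 4 × 5.67×10⁻⁸ × (161)⁴ / 860 = 0.177.

A ≈ 0.82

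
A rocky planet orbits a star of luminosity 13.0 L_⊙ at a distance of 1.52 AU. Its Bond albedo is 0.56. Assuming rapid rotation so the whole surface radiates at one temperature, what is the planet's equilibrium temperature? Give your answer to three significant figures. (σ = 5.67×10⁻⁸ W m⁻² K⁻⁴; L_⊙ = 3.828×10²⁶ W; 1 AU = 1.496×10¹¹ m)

T_eq ≈ 349 K

d = 1.52 AU = 2.27×10¹¹ m.
L = 13.0 × 3.828×10²⁶ = 4.98×10²⁷ W.
Flux: S = L/(4πd²) = 4.98×10²⁷/(4π×(2.27×10¹¹)²) = 7660 W m⁻².
Energy balance: absorbed = emitted ⇒ πR²·S(1−A) = 4πR²·σT_eq⁴, so T_eq⁴ = S(1−A)/(4σ).
T_eq = [7660 × 0.44 / (4 × 5.67×10⁻⁸)]^(1/4) = (1.49×10¹⁰)^(1/4) = 349 K.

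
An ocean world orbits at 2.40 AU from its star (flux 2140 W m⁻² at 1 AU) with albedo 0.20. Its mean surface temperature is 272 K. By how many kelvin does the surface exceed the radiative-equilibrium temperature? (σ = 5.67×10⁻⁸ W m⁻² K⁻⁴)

ΔT ≈ 81.7 K

S = 2140/2.40² = 371.5 W m⁻².
T_eq = [S(1−A)/(4σ)]^(1/4) = [371.5×0.80/(4×5.67×10⁻⁸)]^(1/4) = 190.3 K.
ΔT = T_surf − T_eq = 272 − 190.3.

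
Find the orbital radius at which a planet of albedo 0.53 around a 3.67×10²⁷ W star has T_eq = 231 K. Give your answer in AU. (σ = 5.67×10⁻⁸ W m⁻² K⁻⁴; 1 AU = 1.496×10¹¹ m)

d ≈ 3.08 AU

From T_eq⁴ = L(1−A)/(16πσd²): d = √[L(1−A)/(16πσT_eq⁴)].
d = √[3.67×10²⁷ × 0.47 / (16π × 5.67×10⁻⁸ × (231)⁴)] = 4.61×10¹¹ m = 3.08 AU.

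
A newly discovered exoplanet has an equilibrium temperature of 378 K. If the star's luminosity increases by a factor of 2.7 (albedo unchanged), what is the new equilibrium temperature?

T_eq ≈ 485 K

T_eq ∝ L^(1/4) · d^(−1/2).
T′ = 378 × 2.7^(1/4) = 485 K.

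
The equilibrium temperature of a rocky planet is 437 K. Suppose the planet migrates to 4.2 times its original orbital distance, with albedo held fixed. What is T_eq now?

T_eq ≈ 213 K

T_eq ∝ L^(1/4) · d^(−1/2).
T′ = 437 / 4.2^(1/2) = 213 K.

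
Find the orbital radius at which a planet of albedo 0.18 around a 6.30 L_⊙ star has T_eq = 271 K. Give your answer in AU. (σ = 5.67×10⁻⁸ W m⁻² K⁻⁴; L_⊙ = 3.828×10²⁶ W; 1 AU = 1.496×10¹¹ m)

d ≈ 2.40 AU

L = 6.30 × 3.828×10²⁶ = 2.41×10²⁷ W.
From T_eq⁴ = L(1−A)/(16πσd²): d = √[L(1−A)/(16πσT_eq⁴)].
d = √[2.41×10²⁷ × 0.82 / (16π × 5.67×10⁻⁸ × (271)⁴)] = 3.59×10¹¹ m = 2.40 AU.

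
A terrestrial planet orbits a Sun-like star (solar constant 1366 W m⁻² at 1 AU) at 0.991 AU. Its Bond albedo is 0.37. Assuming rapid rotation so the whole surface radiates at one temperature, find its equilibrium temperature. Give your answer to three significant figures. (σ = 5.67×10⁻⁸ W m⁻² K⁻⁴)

T_eq ≈ 249 K

Flux at 0.991 AU: S = 1366/0.991² = 1390 W m⁻².
Energy balance: absorbed = emitted ⇒ πR²·S(1−A) = 4πR²·σT_eq⁴, so T_eq⁴ = S(1−A)/(4σ).
T_eq = [1390 × 0.63 / (4 × 5.67×10⁻⁸)]^(1/4) = (3.86×10⁹)^(1/4) = 249 K.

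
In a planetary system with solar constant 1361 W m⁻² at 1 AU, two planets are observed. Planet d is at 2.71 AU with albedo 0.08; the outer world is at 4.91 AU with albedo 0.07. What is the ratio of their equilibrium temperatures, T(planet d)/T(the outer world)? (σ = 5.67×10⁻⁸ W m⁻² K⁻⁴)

T₁/T₂ ≈ 1.342

T_eq = [S₀(1−A)/(4σd²)]^(1/4), so T ∝ (1−A)^(1/4) / √d.
T₁ = [1361×0.92/(4×5.67×10⁻⁸×2.71²)]^(1/4) = 165.58 K.
T₂ = [1361×0.93/(4×5.67×10⁻⁸×4.91²)]^(1/4) = 123.35 K.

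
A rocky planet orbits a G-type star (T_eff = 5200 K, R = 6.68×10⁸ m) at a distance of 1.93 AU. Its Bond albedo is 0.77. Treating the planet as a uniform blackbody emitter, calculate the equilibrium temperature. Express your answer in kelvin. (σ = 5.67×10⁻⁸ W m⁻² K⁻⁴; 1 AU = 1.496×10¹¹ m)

T_eq ≈ 122 K

d = 1.93 AU = 2.89×10¹¹ m.
L = 4πR_⋆²σT_⋆⁴ = 4π(6.68×10⁸)² × 5.67×10⁻⁸ × (5200)⁴ = 2.32×10²⁶ W.
S = L/(4πd²) = 222 W m⁻².
Energy balance: absorbed = emitted ⇒ πR²·S(1−A) = 4πR²·σT_eq⁴, so T_eq⁴ = S(1−A)/(4σ).
T_eq = [222 × 0.23 / (4 × 5.67×10⁻⁸)]^(1/4) = (2.25×10⁸)^(1/4) = 122 K.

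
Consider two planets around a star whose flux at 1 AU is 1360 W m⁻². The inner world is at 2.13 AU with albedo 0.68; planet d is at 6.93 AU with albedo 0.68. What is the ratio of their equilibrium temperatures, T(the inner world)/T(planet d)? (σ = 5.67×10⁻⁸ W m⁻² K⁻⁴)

T₁/T₂ ≈ 1.804

T_eq = [S₀(1−A)/(4σd²)]^(1/4), so T ∝ (1−A)^(1/4) / √d.
T₁ = [1360×0.32/(4×5.67×10⁻⁸×2.13²)]^(1/4) = 143.41 K.
T₂ = [1360×0.32/(4×5.67×10⁻⁸×6.93²)]^(1/4) = 79.51 K.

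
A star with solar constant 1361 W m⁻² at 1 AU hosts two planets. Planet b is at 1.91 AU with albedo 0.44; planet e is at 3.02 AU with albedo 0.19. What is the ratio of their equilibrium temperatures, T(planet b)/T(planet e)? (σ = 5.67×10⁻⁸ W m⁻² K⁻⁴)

T₁/T₂ ≈ 1.147

T_eq = [S₀(1−A)/(4σd²)]^(1/4), so T ∝ (1−A)^(1/4) / √d.
T₁ = [1361×0.56/(4×5.67×10⁻⁸×1.91²)]^(1/4) = 174.21 K.
T₂ = [1361×0.81/(4×5.67×10⁻⁸×3.02²)]^(1/4) = 151.94 K.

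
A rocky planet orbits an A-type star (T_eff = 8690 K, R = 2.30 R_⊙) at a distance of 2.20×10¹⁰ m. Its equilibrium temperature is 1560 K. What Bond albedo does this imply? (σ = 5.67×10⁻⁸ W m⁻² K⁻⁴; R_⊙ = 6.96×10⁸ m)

R_⋆ = 2.30 × 6.96×10⁸ = 1.60×10⁹ m.
L = 4πR_⋆²σT_⋆⁴ = 4π(1.60×10⁹)² × 5.67×10⁻⁸ × (8690)⁴ = 1.04×10²⁸ W.
S = L/(4πd²) = 1.71×10⁶ W m⁻².
From T_eq⁴ = S(1−A)/(4σ): 1−A = 4σT_eq⁴/S.
1−A = 4 × 5.67×10⁻⁸ × (1560)⁴ / 1.71×10⁶ = 0.785.

A ≈ 0.22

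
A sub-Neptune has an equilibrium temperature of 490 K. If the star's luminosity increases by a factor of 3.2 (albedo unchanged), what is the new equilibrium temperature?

T_eq ≈ 655 K

T_eq ∝ L^(1/4) · d^(−1/2).
T′ = 490 × 3.2^(1/4) = 655 K.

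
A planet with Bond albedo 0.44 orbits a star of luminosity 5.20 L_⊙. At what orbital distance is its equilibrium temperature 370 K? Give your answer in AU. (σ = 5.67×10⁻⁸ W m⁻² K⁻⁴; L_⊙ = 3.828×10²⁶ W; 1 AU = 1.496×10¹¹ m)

L = 5.20 × 3.828×10²⁶ = 1.99×10²⁷ W.
From T_eq⁴ = L(1−A)/(16πσd²): d = √[L(1−A)/(16πσT_eq⁴)].
d = √[1.99×10²⁷ × 0.56 / (16π × 5.67×10⁻⁸ × (370)⁴)] = 1.44×10¹¹ m = 0.966 AU.

d ≈ 0.966 AU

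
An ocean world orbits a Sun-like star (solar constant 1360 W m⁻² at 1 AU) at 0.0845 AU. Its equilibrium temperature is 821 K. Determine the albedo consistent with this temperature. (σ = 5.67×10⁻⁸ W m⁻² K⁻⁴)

A ≈ 0.46

Flux at 0.0845 AU: S = 1360/0.0845² = 1.90×10⁵ W m⁻².
From T_eq⁴ = S(1−A)/(4σ): 1−A = 4σT_eq⁴/S.
1−A = 4 × 5.67×10⁻⁸ × (821)⁴ / 1.90×10⁵ = 0.541.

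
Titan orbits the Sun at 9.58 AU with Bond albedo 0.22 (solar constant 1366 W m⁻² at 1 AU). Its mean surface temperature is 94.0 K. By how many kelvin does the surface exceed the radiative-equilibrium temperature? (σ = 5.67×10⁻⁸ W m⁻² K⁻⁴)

ΔT ≈ 9.4 K

S = 1366/9.58² = 14.88 W m⁻².
T_eq = [S(1−A)/(4σ)]^(1/4) = [14.88×0.78/(4×5.67×10⁻⁸)]^(1/4) = 84.6 K.
ΔT = T_surf − T_eq = 94 − 84.6.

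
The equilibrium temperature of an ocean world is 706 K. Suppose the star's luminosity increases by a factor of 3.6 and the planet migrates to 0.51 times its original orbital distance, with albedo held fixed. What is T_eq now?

T_eq ∝ L^(1/4) · d^(−1/2).
T′ = 706 × 3.6^(1/4) / 0.51^(1/2) = 1360 K.

T_eq ≈ 1360 K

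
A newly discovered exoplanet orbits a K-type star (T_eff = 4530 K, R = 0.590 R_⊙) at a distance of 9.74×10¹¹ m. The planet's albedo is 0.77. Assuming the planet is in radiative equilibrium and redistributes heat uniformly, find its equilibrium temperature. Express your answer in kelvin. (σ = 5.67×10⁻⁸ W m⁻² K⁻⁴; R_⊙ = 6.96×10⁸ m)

R_⋆ = 0.590 × 6.96×10⁸ = 4.11×10⁸ m.
L = 4πR_⋆²σT_⋆⁴ = 4π(4.11×10⁸)² × 5.67×10⁻⁸ × (4530)⁴ = 5.06×10²⁵ W.
S = L/(4πd²) = 4.24 W m⁻².
Energy balance: absorbed = emitted ⇒ πR²·S(1−A) = 4πR²·σT_eq⁴, so T_eq⁴ = S(1−A)/(4σ).
T_eq = [4.24 × 0.23 / (4 × 5.67×10⁻⁸)]^(1/4) = (4.30×10⁶)^(1/4) = 45.5 K.

T_eq ≈ 45.5 K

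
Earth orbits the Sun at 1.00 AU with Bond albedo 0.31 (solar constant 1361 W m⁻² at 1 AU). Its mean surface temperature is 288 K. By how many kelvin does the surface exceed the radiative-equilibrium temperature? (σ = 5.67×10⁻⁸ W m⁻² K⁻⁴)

S = 1361/1.00² = 1361 W m⁻².
T_eq = [S(1−A)/(4σ)]^(1/4) = [1361×0.69/(4×5.67×10⁻⁸)]^(1/4) = 253.7 K.
ΔT = T_surf − T_eq = 288 − 253.7.

ΔT ≈ 34.3 K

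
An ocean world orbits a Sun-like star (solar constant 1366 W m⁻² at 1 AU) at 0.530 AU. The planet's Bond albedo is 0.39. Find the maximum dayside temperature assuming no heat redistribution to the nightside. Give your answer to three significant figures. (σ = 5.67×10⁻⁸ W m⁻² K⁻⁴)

T_ss ≈ 478 K

Flux at 0.530 AU: S = 1366/0.530² = 4860 W m⁻².
With no redistribution each surface element balances locally: S(1−A) = σT⁴.
T = [4860 × 0.61 / 5.67×10⁻⁸]^(1/4) = (5.23×10¹⁰)^(1/4) = 478 K.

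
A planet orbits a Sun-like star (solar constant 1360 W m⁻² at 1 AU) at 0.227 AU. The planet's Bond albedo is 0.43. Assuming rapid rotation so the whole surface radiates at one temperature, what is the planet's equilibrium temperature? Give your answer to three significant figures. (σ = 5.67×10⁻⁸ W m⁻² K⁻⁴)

T_eq ≈ 507 K

Flux at 0.227 AU: S = 1360/0.227² = 2.64×10⁴ W m⁻².
Energy balance: absorbed = emitted ⇒ πR²·S(1−A) = 4πR²·σT_eq⁴, so T_eq⁴ = S(1−A)/(4σ).
T_eq = [2.64×10⁴ × 0.57 / (4 × 5.67×10⁻⁸)]^(1/4) = (6.63×10¹⁰)^(1/4) = 507 K.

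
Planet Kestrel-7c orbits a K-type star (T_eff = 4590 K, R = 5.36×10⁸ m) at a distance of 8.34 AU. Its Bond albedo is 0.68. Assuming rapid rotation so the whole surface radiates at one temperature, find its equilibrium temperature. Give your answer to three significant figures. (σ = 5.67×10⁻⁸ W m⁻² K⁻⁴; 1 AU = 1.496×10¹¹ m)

T_eq ≈ 50.6 K

d = 8.34 AU = 1.25×10¹² m.
L = 4πR_⋆²σT_⋆⁴ = 4π(5.36×10⁸)² × 5.67×10⁻⁸ × (4590)⁴ = 9.09×10²⁵ W.
S = L/(4πd²) = 4.64 W m⁻².
Energy balance: absorbed = emitted ⇒ πR²·S(1−A) = 4πR²·σT_eq⁴, so T_eq⁴ = S(1−A)/(4σ).
T_eq = [4.64 × 0.32 / (4 × 5.67×10⁻⁸)]^(1/4) = (6.55×10⁶)^(1/4) = 50.6 K.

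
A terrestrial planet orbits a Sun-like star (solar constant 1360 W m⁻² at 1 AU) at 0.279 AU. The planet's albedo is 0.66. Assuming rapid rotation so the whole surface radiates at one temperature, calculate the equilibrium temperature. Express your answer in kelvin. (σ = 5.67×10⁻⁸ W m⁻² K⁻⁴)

T_eq ≈ 402 K

Flux at 0.279 AU: S = 1360/0.279² = 1.75×10⁴ W m⁻².
Energy balance: absorbed = emitted ⇒ πR²·S(1−A) = 4πR²·σT_eq⁴, so T_eq⁴ = S(1−A)/(4σ).
T_eq = [1.75×10⁴ × 0.34 / (4 × 5.67×10⁻⁸)]^(1/4) = (2.62×10¹⁰)^(1/4) = 402 K.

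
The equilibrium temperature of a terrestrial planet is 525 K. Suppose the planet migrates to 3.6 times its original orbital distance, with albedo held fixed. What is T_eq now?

T_eq ≈ 277 K

T_eq ∝ L^(1/4) · d^(−1/2).
T′ = 525 / 3.6^(1/2) = 277 K.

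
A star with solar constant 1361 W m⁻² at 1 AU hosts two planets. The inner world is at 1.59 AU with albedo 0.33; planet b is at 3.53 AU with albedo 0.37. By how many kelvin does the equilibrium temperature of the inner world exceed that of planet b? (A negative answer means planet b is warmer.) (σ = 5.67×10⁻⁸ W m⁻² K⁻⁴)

ΔT ≈ 67.7 K

T_eq = [S₀(1−A)/(4σd²)]^(1/4), so T ∝ (1−A)^(1/4) / √d.
T₁ = [1361×0.67/(4×5.67×10⁻⁸×1.59²)]^(1/4) = 199.70 K.
T₂ = [1361×0.63/(4×5.67×10⁻⁸×3.53²)]^(1/4) = 131.98 K.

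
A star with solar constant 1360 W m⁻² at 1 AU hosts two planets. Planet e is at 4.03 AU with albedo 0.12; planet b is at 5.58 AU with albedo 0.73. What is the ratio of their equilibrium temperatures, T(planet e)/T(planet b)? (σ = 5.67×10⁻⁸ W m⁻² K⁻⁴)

T_eq = [S₀(1−A)/(4σd²)]^(1/4), so T ∝ (1−A)^(1/4) / √d.
T₁ = [1360×0.88/(4×5.67×10⁻⁸×4.03²)]^(1/4) = 134.26 K.
T₂ = [1360×0.27/(4×5.67×10⁻⁸×5.58²)]^(1/4) = 84.92 K.

T₁/T₂ ≈ 1.581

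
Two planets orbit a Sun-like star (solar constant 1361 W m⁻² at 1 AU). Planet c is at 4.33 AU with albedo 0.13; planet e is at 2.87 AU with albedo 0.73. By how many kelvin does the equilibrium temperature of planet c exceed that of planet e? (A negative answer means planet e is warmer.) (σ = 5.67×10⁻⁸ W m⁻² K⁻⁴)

ΔT ≈ 10.8 K

T_eq = [S₀(1−A)/(4σd²)]^(1/4), so T ∝ (1−A)^(1/4) / √d.
T₁ = [1361×0.87/(4×5.67×10⁻⁸×4.33²)]^(1/4) = 129.18 K.
T₂ = [1361×0.27/(4×5.67×10⁻⁸×2.87²)]^(1/4) = 118.43 K.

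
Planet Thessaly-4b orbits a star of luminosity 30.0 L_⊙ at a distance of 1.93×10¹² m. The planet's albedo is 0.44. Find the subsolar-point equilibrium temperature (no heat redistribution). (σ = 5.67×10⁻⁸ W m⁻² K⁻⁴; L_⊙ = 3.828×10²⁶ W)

L = 30.0 × 3.828×10²⁶ = 1.15×10²⁸ W.
Flux: S = L/(4πd²) = 1.15×10²⁸/(4π×(1.93×10¹²)²) = 245 W m⁻².
At the subsolar point the surface absorbs S(1−A) and emits σT⁴ per unit area — no factor of 4, since only the local patch is in balance.
T = [245 × 0.56 / 5.67×10⁻⁸]^(1/4) = (2.42×10⁹)^(1/4) = 222 K.

T_ss ≈ 222 K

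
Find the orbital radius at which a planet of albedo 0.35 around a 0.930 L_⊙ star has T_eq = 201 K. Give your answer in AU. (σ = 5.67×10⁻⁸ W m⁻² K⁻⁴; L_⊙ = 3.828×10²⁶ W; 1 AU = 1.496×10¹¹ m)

d ≈ 1.49 AU

L = 0.930 × 3.828×10²⁶ = 3.56×10²⁶ W.
From T_eq⁴ = L(1−A)/(16πσd²): d = √[L(1−A)/(16πσT_eq⁴)].
d = √[3.56×10²⁶ × 0.65 / (16π × 5.67×10⁻⁸ × (201)⁴)] = 2.23×10¹¹ m = 1.49 AU.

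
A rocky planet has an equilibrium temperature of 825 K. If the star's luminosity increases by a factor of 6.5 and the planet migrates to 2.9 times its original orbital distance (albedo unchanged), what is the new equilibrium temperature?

T_eq ∝ L^(1/4) · d^(−1/2).
T′ = 825 × 6.5^(1/4) / 2.9^(1/2) = 774 K.

T_eq ≈ 774 K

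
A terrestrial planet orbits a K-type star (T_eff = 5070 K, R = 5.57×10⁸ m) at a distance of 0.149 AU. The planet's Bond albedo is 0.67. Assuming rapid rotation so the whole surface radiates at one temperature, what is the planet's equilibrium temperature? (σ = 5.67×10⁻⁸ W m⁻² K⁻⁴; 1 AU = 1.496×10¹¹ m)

d = 0.149 AU = 2.23×10¹⁰ m.
L = 4πR_⋆²σT_⋆⁴ = 4π(5.57×10⁸)² × 5.67×10⁻⁸ × (5070)⁴ = 1.46×10²⁶ W.
S = L/(4πd²) = 2.34×10⁴ W m⁻².
Energy balance: absorbed = emitted ⇒ πR²·S(1−A) = 4πR²·σT_eq⁴, so T_eq⁴ = S(1−A)/(4σ).
T_eq = [2.34×10⁴ × 0.33 / (4 × 5.67×10⁻⁸)]^(1/4) = (3.40×10¹⁰)^(1/4) = 430 K.

T_eq ≈ 430 K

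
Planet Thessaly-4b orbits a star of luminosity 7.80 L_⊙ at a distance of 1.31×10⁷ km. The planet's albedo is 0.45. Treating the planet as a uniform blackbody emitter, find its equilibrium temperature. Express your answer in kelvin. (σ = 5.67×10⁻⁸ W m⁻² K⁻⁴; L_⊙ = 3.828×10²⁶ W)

T_eq ≈ 1350 K

d = 1.31×10⁷ km = 1.31×10¹⁰ m.
L = 7.80 × 3.828×10²⁶ = 2.99×10²⁷ W.
Flux: S = L/(4πd²) = 2.99×10²⁷/(4π×(1.31×10¹⁰)²) = 1.38×10⁶ W m⁻².
Energy balance: absorbed = emitted ⇒ πR²·S(1−A) = 4πR²·σT_eq⁴, so T_eq⁴ = S(1−A)/(4σ).
T_eq = [1.38×10⁶ × 0.55 / (4 × 5.67×10⁻⁸)]^(1/4) = (3.36×10¹²)^(1/4) = 1350 K.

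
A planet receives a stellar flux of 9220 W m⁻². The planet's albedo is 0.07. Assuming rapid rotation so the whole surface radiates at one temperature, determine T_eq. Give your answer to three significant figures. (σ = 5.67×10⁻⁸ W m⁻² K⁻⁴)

T_eq ≈ 441 K

Energy balance: absorbed = emitted ⇒ πR²·S(1−A) = 4πR²·σT_eq⁴, so T_eq⁴ = S(1−A)/(4σ).
T_eq = [9220 × 0.93 / (4 × 5.67×10⁻⁸)]^(1/4) = (3.78×10¹⁰)^(1/4) = 441 K.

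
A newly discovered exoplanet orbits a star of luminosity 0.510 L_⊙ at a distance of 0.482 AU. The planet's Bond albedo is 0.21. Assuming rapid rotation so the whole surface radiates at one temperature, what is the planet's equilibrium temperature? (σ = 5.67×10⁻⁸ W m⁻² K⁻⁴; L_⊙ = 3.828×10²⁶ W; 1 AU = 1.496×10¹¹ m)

d = 0.482 AU = 7.21×10¹⁰ m.
L = 0.510 × 3.828×10²⁶ = 1.95×10²⁶ W.
Flux: S = L/(4πd²) = 1.95×10²⁶/(4π×(7.21×10¹⁰)²) = 2990 W m⁻².
Energy balance: absorbed = emitted ⇒ πR²·S(1−A) = 4πR²·σT_eq⁴, so T_eq⁴ = S(1−A)/(4σ).
T_eq = [2990 × 0.79 / (4 × 5.67×10⁻⁸)]^(1/4) = (1.04×10¹⁰)^(1/4) = 319 K.

T_eq ≈ 319 K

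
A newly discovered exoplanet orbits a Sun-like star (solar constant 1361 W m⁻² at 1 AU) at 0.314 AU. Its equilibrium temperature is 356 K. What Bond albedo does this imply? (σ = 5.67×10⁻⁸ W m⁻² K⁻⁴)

Flux at 0.314 AU: S = 1361/0.314² = 1.38×10⁴ W m⁻².
From T_eq⁴ = S(1−A)/(4σ): 1−A = 4σT_eq⁴/S.
1−A = 4 × 5.67×10⁻⁸ × (356)⁴ / 1.38×10⁴ = 0.264.

A ≈ 0.74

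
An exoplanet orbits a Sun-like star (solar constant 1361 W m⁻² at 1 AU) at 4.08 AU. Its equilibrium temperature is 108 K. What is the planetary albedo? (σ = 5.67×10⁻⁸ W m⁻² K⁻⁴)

Flux at 4.08 AU: S = 1361/4.08² = 81.8 W m⁻².
From T_eq⁴ = S(1−A)/(4σ): 1−A = 4σT_eq⁴/S.
1−A = 4 × 5.67×10⁻⁸ × (108)⁴ / 81.8 = 0.377.

A ≈ 0.62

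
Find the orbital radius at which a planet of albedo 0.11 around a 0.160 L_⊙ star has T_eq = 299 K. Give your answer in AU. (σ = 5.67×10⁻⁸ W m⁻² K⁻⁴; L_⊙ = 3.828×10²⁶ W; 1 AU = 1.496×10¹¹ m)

L = 0.160 × 3.828×10²⁶ = 6.12×10²⁵ W.
From T_eq⁴ = L(1−A)/(16πσd²): d = √[L(1−A)/(16πσT_eq⁴)].
d = √[6.12×10²⁵ × 0.89 / (16π × 5.67×10⁻⁸ × (299)⁴)] = 4.89×10¹⁰ m = 0.327 AU.

d ≈ 0.327 AU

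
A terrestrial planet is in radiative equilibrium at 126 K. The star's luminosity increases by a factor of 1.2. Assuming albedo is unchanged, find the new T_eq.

T_eq ∝ L^(1/4) · d^(−1/2).
T′ = 126 × 1.2^(1/4) = 132 K.

T_eq ≈ 132 K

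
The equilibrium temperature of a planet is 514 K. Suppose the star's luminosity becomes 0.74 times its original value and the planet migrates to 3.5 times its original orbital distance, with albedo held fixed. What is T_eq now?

T_eq ≈ 255 K

T_eq ∝ L^(1/4) · d^(−1/2).
T′ = 514 × 0.74^(1/4) / 3.5^(1/2) = 255 K.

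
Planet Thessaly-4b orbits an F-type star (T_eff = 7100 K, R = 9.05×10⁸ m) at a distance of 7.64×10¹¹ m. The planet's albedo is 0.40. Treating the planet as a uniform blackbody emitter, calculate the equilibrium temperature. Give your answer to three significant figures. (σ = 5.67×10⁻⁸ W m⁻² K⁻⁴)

T_eq ≈ 152 K

L = 4πR_⋆²σT_⋆⁴ = 4π(9.05×10⁸)² × 5.67×10⁻⁸ × (7100)⁴ = 1.48×10²⁷ W.
S = L/(4πd²) = 202 W m⁻².
Energy balance: absorbed = emitted ⇒ πR²·S(1−A) = 4πR²·σT_eq⁴, so T_eq⁴ = S(1−A)/(4σ).
T_eq = [202 × 0.60 / (4 × 5.67×10⁻⁸)]^(1/4) = (5.35×10⁸)^(1/4) = 152 K.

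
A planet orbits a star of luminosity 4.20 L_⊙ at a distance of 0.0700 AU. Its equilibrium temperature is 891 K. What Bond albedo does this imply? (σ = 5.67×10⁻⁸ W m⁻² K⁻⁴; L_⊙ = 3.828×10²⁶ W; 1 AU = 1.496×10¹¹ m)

d = 0.0700 AU = 1.05×10¹⁰ m.
L = 4.20 × 3.828×10²⁶ = 1.61×10²⁷ W.
Flux: S = L/(4πd²) = 1.61×10²⁷/(4π×(1.05×10¹⁰)²) = 1.17×10⁶ W m⁻².
From T_eq⁴ = S(1−A)/(4σ): 1−A = 4σT_eq⁴/S.
1−A = 4 × 5.67×10⁻⁸ × (891)⁴ / 1.17×10⁶ = 0.123.

A ≈ 0.88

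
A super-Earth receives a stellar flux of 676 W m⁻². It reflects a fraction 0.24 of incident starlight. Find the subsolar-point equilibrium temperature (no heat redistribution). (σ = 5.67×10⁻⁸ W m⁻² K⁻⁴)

At the subsolar point the surface absorbs S(1−A) and emits σT⁴ per unit area — no factor of 4, since only the local patch is in balance.
T = [676 × 0.76 / 5.67×10⁻⁸]^(1/4) = (9.06×10⁹)^(1/4) = 309 K.

T_ss ≈ 309 K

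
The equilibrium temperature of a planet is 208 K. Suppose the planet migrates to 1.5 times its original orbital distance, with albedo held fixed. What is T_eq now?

T_eq ≈ 170 K

T_eq ∝ L^(1/4) · d^(−1/2).
T′ = 208 / 1.5^(1/2) = 170 K.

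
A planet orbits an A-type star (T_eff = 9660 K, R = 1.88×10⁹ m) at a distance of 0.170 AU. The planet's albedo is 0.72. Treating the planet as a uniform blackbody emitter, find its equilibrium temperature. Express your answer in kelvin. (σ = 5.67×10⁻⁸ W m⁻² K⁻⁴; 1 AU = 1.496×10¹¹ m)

d = 0.170 AU = 2.54×10¹⁰ m.
L = 4πR_⋆²σT_⋆⁴ = 4π(1.88×10⁹)² × 5.67×10⁻⁸ × (9660)⁴ = 2.19×10²⁸ W.
S = L/(4πd²) = 2.70×10⁶ W m⁻².
Energy balance: absorbed = emitted ⇒ πR²·S(1−A) = 4πR²·σT_eq⁴, so T_eq⁴ = S(1−A)/(4σ).
T_eq = [2.70×10⁶ × 0.28 / (4 × 5.67×10⁻⁸)]^(1/4) = (3.33×10¹²)^(1/4) = 1350 K.

T_eq ≈ 1350 K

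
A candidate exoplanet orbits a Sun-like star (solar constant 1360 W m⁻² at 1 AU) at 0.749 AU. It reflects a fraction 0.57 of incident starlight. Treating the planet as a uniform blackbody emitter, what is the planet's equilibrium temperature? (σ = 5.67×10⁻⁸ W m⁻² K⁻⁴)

Flux at 0.749 AU: S = 1360/0.749² = 2420 W m⁻².
Energy balance: absorbed = emitted ⇒ πR²·S(1−A) = 4πR²·σT_eq⁴, so T_eq⁴ = S(1−A)/(4σ).
T_eq = [2420 × 0.43 / (4 × 5.67×10⁻⁸)]^(1/4) = (4.60×10⁹)^(1/4) = 260 K.

T_eq ≈ 260 K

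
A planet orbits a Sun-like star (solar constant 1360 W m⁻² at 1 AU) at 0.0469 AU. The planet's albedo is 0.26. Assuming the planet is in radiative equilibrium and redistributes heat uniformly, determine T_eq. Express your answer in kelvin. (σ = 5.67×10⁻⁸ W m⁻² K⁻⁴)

Flux at 0.0469 AU: S = 1360/0.0469² = 6.18×10⁵ W m⁻².
Energy balance: absorbed = emitted ⇒ πR²·S(1−A) = 4πR²·σT_eq⁴, so T_eq⁴ = S(1−A)/(4σ).
T_eq = [6.18×10⁵ × 0.74 / (4 × 5.67×10⁻⁸)]^(1/4) = (2.02×10¹²)^(1/4) = 1190 K.

T_eq ≈ 1190 K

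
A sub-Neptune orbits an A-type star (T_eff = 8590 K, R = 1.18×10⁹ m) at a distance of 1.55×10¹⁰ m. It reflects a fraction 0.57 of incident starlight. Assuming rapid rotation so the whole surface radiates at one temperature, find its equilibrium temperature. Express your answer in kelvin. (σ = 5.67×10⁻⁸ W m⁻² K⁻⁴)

T_eq ≈ 1360 K

L = 4πR_⋆²σT_⋆⁴ = 4π(1.18×10⁹)² × 5.67×10⁻⁸ × (8590)⁴ = 5.40×10²⁷ W.
S = L/(4πd²) = 1.79×10⁶ W m⁻².
Energy balance: absorbed = emitted ⇒ πR²·S(1−A) = 4πR²·σT_eq⁴, so T_eq⁴ = S(1−A)/(4σ).
T_eq = [1.79×10⁶ × 0.43 / (4 × 5.67×10⁻⁸)]^(1/4) = (3.39×10¹²)^(1/4) = 1360 K.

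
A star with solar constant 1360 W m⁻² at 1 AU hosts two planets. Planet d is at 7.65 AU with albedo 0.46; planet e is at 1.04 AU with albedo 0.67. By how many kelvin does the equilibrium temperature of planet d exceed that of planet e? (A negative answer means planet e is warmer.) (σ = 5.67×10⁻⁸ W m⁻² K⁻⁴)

ΔT ≈ -120.6 K

T_eq = [S₀(1−A)/(4σd²)]^(1/4), so T ∝ (1−A)^(1/4) / √d.
T₁ = [1360×0.54/(4×5.67×10⁻⁸×7.65²)]^(1/4) = 86.25 K.
T₂ = [1360×0.33/(4×5.67×10⁻⁸×1.04²)]^(1/4) = 206.82 K.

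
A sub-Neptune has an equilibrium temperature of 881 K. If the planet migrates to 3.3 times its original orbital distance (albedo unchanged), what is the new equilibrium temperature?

T_eq ∝ L^(1/4) · d^(−1/2).
T′ = 881 / 3.3^(1/2) = 485 K.

T_eq ≈ 485 K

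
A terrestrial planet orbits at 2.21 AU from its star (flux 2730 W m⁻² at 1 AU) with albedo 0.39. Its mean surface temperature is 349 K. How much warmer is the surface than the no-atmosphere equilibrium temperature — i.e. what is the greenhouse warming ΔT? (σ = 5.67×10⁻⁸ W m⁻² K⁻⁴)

ΔT ≈ 152.1 K

S = 2730/2.21² = 559.0 W m⁻².
T_eq = [S(1−A)/(4σ)]^(1/4) = [559.0×0.61/(4×5.67×10⁻⁸)]^(1/4) = 196.9 K.
ΔT = T_surf − T_eq = 349 − 196.9.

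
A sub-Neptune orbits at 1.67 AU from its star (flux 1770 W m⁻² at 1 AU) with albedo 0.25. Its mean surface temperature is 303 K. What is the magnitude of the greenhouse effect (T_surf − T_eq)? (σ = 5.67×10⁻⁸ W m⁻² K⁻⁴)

ΔT ≈ 89.0 K

S = 1770/1.67² = 634.7 W m⁻².
T_eq = [S(1−A)/(4σ)]^(1/4) = [634.7×0.75/(4×5.67×10⁻⁸)]^(1/4) = 214.0 K.
ΔT = T_surf − T_eq = 303 − 214.0.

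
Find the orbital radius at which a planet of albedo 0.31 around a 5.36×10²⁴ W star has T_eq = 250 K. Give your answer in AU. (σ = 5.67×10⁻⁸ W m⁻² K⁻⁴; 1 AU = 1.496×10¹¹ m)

d ≈ 0.122 AU

From T_eq⁴ = L(1−A)/(16πσd²): d = √[L(1−A)/(16πσT_eq⁴)].
d = √[5.36×10²⁴ × 0.69 / (16π × 5.67×10⁻⁸ × (250)⁴)] = 1.82×10¹⁰ m = 0.122 AU.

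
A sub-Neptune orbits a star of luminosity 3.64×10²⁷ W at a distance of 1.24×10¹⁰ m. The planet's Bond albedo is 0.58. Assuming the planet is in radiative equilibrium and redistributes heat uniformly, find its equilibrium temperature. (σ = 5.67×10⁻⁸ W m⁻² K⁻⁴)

T_eq ≈ 1370 K

Flux: S = L/(4πd²) = 3.64×10²⁷/(4π×(1.24×10¹⁰)²) = 1.88×10⁶ W m⁻².
Energy balance: absorbed = emitted ⇒ πR²·S(1−A) = 4πR²·σT_eq⁴, so T_eq⁴ = S(1−A)/(4σ).
T_eq = [1.88×10⁶ × 0.42 / (4 × 5.67×10⁻⁸)]^(1/4) = (3.49×10¹²)^(1/4) = 1370 K.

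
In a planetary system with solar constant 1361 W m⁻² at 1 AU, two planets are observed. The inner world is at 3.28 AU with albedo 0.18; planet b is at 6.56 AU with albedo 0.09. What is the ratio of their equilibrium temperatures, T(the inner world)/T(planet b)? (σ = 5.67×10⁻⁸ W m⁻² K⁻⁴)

T₁/T₂ ≈ 1.378

T_eq = [S₀(1−A)/(4σd²)]^(1/4), so T ∝ (1−A)^(1/4) / √d.
T₁ = [1361×0.82/(4×5.67×10⁻⁸×3.28²)]^(1/4) = 146.24 K.
T₂ = [1361×0.91/(4×5.67×10⁻⁸×6.56²)]^(1/4) = 106.14 K.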